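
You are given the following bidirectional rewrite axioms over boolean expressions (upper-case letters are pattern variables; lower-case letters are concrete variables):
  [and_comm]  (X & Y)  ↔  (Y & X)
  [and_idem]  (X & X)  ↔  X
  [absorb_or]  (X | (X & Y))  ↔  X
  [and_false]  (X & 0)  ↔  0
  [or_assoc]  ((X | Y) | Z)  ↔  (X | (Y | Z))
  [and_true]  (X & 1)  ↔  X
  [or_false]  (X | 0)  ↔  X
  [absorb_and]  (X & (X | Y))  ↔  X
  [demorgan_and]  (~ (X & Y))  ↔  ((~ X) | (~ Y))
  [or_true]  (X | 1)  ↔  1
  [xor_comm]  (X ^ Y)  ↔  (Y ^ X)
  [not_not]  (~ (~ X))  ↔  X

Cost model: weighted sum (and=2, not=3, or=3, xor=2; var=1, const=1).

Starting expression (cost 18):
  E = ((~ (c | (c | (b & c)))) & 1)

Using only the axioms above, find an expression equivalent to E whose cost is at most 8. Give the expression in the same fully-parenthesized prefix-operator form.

(~ (c | c))   [cost 8]

1. [and_comm →] (b & c)  →  (c & b);  E = ((~ (c | (c | (c & b)))) & 1)
2. [and_true →] ((~ (c | (c | (c & b)))) & 1)  →  (~ (c | (c | (c & b))))
3. [absorb_or →] (c | (c & b))  →  c;  cost 8 ≤ 8, done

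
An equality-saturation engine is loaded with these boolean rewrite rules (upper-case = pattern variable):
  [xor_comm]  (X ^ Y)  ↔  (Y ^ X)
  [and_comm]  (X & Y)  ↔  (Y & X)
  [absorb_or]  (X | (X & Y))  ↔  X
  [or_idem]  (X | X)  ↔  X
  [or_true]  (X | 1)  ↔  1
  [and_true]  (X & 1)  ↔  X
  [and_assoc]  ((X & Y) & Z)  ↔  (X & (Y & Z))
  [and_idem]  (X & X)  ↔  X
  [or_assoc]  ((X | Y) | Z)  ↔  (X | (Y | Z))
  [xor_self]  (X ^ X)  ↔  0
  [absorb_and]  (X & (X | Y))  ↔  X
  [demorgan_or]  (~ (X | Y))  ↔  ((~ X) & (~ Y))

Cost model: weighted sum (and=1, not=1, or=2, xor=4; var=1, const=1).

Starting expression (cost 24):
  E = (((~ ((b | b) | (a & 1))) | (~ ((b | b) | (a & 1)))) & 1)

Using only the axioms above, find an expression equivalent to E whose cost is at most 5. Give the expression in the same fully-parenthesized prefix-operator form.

(~ (b | a))   [cost 5]

(1) ((~ ((b | b) | (a & 1))) | (~ ((b | b) | (a & 1))))  =[or_idem →]=  (~ ((b | b) | (a & 1)))    ⊢ ((~ ((b | b) | (a & 1))) & 1)
(2) (a & 1)  =[and_true →]=  a    ⊢ ((~ ((b | b) | a)) & 1)
(3) (b | b)  =[or_idem →]=  b    ⊢ ((~ (b | a)) & 1)
(4) ((~ (b | a)) & 1)  =[and_true →]=  (~ (b | a))    ⊢ cost 5, within 5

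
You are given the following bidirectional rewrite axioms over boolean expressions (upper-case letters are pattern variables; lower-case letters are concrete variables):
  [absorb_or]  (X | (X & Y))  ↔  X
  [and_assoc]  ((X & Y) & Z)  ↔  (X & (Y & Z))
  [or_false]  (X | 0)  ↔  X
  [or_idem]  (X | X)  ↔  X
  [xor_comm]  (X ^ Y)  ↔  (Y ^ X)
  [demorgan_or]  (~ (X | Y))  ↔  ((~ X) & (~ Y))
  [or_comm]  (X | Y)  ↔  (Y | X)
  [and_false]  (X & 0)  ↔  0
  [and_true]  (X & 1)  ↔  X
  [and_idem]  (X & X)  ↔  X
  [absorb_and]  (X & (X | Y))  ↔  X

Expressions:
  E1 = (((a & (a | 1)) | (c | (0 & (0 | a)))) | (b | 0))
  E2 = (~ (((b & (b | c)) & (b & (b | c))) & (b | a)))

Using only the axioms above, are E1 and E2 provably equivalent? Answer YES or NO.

NO

All listed rules preserve value, hence provable equivalence implies equal values everywhere; look for a separating assignment.
a=0, b=0, c=0 gives E1 ↦ 0, E2 ↦ 1; values differ ⇒ not provably equivalent.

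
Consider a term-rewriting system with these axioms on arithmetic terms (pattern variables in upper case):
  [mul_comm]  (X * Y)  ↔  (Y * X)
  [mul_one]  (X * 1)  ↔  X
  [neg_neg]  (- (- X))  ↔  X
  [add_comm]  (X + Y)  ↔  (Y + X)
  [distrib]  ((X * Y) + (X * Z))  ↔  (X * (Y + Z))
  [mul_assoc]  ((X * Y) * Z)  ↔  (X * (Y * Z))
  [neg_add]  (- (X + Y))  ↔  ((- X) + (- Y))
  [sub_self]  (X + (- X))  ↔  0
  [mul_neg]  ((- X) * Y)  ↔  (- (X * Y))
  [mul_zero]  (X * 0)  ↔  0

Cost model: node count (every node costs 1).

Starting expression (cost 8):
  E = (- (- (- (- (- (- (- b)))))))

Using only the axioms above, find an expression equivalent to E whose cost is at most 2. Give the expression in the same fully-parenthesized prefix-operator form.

1. [neg_neg →] (- (- (- (- (- (- b))))))  →  (- (- (- (- b))));  E = (- (- (- (- (- b)))))
2. [neg_neg →] (- (- b))  →  b;  E = (- (- (- b)))
3. [neg_neg →] (- (- b))  →  b;  cost 2 ≤ 2, done

(- b)   [cost 2]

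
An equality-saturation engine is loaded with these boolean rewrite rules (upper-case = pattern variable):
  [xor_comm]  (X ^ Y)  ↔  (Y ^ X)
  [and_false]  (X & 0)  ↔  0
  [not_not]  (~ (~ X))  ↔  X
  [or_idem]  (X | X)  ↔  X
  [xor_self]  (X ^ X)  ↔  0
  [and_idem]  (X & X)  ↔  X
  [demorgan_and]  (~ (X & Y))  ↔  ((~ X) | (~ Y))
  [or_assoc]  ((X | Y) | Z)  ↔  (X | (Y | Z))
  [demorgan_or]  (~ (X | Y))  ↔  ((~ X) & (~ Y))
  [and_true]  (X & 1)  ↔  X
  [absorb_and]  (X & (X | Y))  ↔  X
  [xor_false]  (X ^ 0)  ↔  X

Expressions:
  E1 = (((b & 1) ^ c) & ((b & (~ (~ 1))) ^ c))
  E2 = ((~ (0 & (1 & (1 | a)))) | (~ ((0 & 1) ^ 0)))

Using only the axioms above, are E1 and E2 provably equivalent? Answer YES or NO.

Every axiom is a valid identity, so a rewrite proof would force E1 and E2 to agree under every assignment.
At a=0, b=0, c=0: E1 = 0 but E2 = 1; they differ, so no derivation exists.

NO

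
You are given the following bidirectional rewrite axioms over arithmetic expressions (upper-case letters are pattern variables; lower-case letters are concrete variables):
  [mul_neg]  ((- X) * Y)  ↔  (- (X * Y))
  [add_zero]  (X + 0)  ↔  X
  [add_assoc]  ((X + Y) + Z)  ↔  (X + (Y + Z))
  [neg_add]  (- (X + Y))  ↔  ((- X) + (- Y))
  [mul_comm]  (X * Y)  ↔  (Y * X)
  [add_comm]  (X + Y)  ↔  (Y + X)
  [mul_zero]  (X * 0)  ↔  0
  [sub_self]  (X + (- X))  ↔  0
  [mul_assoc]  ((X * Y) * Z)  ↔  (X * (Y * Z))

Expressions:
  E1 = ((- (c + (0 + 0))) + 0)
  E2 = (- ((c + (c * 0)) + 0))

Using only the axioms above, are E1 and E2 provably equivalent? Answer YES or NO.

1. [add_zero →] ((- (c + (0 + 0))) + 0)  →  (- (c + (0 + 0)))
2. [add_zero →] (0 + 0)  →  0;  E1 = (- (c + 0))
3. [add_zero ←] c  →  (c + 0);  E1 = (- ((c + 0) + 0))
4. [mul_zero ←] 0  →  (c * 0);  this is E2

YES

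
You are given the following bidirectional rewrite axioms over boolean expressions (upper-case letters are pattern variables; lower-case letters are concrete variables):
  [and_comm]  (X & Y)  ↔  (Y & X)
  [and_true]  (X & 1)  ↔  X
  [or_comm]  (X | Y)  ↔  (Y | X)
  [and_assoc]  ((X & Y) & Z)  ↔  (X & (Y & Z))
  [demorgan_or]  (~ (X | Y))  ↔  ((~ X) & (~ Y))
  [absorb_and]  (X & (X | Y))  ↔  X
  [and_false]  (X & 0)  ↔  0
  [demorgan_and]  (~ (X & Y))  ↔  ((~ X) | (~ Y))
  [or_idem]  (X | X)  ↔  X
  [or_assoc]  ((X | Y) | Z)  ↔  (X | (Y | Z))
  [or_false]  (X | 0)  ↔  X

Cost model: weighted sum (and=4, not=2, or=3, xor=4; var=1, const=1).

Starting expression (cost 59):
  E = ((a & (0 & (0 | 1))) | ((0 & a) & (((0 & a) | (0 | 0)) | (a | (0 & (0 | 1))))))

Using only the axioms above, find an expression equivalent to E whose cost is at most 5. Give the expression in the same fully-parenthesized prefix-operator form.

(0 | 0)   [cost 5]

1. [absorb_and →] (0 & (0 | 1))  →  0;  E = ((a & (0 & (0 | 1))) | ((0 & a) & (((0 & a) | (0 | 0)) | (a | 0))))
2. [absorb_and →] (0 & (0 | 1))  →  0;  E = ((a & 0) | ((0 & a) & (((0 & a) | (0 | 0)) | (a | 0))))
3. [or_false →] (a | 0)  →  a;  E = ((a & 0) | ((0 & a) & (((0 & a) | (0 | 0)) | a)))
4. [or_idem →] (0 | 0)  →  0;  E = ((a & 0) | ((0 & a) & (((0 & a) | 0) | a)))
5. [or_false →] ((0 & a) | 0)  →  (0 & a);  E = ((a & 0) | ((0 & a) & ((0 & a) | a)))
6. [absorb_and →] ((0 & a) & ((0 & a) | a))  →  (0 & a);  E = ((a & 0) | (0 & a))
7. [and_false →] (a & 0)  →  0;  E = (0 | (0 & a))
8. [and_comm →] (0 & a)  →  (a & 0);  E = (0 | (a & 0))
9. [and_false →] (a & 0)  →  0;  cost 5 ≤ 5, done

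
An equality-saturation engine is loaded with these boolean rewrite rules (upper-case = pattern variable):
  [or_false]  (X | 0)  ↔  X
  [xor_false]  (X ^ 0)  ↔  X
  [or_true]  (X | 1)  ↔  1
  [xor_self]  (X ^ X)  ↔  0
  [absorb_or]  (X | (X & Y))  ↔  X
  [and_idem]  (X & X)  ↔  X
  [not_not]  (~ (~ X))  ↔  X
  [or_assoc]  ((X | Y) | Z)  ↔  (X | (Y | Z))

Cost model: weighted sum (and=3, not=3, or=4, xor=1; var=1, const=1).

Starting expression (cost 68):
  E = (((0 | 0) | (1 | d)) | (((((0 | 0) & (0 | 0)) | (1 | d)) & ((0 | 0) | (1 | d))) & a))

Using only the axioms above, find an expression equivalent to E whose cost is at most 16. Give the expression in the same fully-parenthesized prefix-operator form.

((0 | 0) | (1 | d))   [cost 16]

(1) ((0 | 0) & (0 | 0))  =[and_idem →]=  (0 | 0)    ⊢ (((0 | 0) | (1 | d)) | ((((0 | 0) | (1 | d)) & ((0 | 0) | (1 | d))) & a))
(2) (((0 | 0) | (1 | d)) & ((0 | 0) | (1 | d)))  =[and_idem →]=  ((0 | 0) | (1 | d))    ⊢ (((0 | 0) | (1 | d)) | (((0 | 0) | (1 | d)) & a))
(3) (((0 | 0) | (1 | d)) | (((0 | 0) | (1 | d)) & a))  =[absorb_or →]=  ((0 | 0) | (1 | d))    ⊢ cost 16, within 16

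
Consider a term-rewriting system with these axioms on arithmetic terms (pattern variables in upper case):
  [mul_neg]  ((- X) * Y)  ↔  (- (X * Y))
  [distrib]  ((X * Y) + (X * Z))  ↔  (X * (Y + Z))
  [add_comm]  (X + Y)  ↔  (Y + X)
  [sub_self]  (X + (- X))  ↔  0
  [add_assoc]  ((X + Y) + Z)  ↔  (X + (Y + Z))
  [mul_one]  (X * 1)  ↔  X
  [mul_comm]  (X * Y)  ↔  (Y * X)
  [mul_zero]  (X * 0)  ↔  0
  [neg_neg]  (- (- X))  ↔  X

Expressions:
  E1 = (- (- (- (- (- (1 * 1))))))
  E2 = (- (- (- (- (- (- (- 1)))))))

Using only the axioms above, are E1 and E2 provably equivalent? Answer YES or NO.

YES

(1) (- (- (- (- (1 * 1)))))  =[neg_neg →]=  (- (- (1 * 1)))    ⊢ (- (- (- (1 * 1))))
(2) (- (- (- (1 * 1))))  =[neg_neg →]=  (- (1 * 1))
(3) (1 * 1)  =[mul_one →]=  1    ⊢ (- 1)
(4) 1  =[neg_neg ←]=  (- (- 1))    ⊢ (- (- (- 1)))
(5) (- 1)  =[neg_neg ←]=  (- (- (- 1)))    ⊢ (- (- (- (- (- 1)))))
(6) (- 1)  =[neg_neg ←]=  (- (- (- 1)))    ⊢ E2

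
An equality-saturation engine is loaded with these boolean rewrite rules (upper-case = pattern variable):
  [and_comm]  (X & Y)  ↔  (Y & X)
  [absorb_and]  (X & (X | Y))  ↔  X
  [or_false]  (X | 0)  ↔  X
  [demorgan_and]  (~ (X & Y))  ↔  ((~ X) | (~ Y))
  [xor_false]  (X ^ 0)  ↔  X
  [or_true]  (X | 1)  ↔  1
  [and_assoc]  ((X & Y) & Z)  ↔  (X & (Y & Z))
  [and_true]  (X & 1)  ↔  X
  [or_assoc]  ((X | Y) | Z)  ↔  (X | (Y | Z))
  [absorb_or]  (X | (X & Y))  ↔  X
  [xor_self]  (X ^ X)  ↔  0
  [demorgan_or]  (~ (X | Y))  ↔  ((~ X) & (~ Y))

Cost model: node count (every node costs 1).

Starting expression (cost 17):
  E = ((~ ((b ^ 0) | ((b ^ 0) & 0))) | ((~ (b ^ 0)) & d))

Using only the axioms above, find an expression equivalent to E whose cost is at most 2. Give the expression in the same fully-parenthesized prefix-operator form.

(~ b)   [cost 2]

1. [absorb_or →] ((b ^ 0) | ((b ^ 0) & 0))  →  (b ^ 0);  E = ((~ (b ^ 0)) | ((~ (b ^ 0)) & d))
2. [absorb_or →] ((~ (b ^ 0)) | ((~ (b ^ 0)) & d))  →  (~ (b ^ 0))
3. [xor_false →] (b ^ 0)  →  b;  cost 2 ≤ 2, done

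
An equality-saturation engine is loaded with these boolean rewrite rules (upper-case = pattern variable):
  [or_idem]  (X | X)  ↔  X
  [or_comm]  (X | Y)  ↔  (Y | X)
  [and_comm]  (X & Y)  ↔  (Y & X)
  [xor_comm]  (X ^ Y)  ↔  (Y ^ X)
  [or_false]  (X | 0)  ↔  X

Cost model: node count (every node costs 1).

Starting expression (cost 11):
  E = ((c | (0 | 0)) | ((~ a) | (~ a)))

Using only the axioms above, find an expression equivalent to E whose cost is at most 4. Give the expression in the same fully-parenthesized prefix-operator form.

(c | (~ a))   [cost 4]

step 1: or_idem (→) rewrites ((~ a) | (~ a)) into (~ a), now ((c | (0 | 0)) | (~ a))
step 2: or_idem (→) rewrites (0 | 0) into 0, now ((c | 0) | (~ a))
step 3: or_false (→) rewrites (c | 0) into c, reaching cost 4 (bound 4)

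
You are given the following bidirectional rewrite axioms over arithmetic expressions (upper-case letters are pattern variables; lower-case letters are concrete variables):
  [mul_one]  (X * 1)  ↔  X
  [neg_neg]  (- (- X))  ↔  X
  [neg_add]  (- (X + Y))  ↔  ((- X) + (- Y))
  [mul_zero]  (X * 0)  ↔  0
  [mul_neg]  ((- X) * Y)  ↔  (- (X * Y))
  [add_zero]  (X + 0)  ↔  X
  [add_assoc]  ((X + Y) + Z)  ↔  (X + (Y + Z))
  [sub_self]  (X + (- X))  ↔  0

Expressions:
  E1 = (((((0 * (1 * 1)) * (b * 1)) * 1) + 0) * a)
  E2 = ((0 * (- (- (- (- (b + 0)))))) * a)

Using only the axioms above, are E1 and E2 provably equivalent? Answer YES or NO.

YES

(1) (1 * 1)  =[mul_one →]=  1    ⊢ (((((0 * 1) * (b * 1)) * 1) + 0) * a)
(2) (((0 * 1) * (b * 1)) * 1)  =[mul_one →]=  ((0 * 1) * (b * 1))    ⊢ ((((0 * 1) * (b * 1)) + 0) * a)
(3) (((0 * 1) * (b * 1)) + 0)  =[add_zero →]=  ((0 * 1) * (b * 1))    ⊢ (((0 * 1) * (b * 1)) * a)
(4) (0 * 1)  =[mul_one →]=  0    ⊢ ((0 * (b * 1)) * a)
(5) (b * 1)  =[mul_one →]=  b    ⊢ ((0 * b) * a)
(6) b  =[neg_neg ←]=  (- (- b))    ⊢ ((0 * (- (- b))) * a)
(7) b  =[add_zero ←]=  (b + 0)    ⊢ ((0 * (- (- (b + 0)))) * a)
(8) (b + 0)  =[neg_neg ←]=  (- (- (b + 0)))    ⊢ E2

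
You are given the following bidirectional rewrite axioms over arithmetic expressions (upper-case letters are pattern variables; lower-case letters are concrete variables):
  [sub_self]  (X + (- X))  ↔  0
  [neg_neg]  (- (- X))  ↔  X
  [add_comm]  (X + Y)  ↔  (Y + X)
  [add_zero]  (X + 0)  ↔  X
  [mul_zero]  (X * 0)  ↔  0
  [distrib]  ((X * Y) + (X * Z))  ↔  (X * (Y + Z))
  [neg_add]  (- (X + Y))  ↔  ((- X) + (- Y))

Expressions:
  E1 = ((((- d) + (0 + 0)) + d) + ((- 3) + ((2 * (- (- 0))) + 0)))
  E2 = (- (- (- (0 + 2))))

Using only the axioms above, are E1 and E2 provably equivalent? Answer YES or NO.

NO

All listed rules preserve value, hence provable equivalence implies equal values everywhere; look for a separating assignment.
d=0 gives E1 ↦ -3, E2 ↦ -2; values differ ⇒ not provably equivalent.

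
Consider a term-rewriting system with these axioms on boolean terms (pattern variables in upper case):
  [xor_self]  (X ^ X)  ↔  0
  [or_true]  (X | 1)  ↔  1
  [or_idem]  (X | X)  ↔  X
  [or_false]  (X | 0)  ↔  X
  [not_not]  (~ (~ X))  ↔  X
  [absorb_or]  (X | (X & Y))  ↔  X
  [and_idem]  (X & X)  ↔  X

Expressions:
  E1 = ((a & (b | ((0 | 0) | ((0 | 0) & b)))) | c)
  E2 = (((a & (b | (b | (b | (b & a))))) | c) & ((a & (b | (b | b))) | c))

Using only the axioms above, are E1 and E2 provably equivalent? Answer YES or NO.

(1) ((0 | 0) | ((0 | 0) & b))  =[absorb_or →]=  (0 | 0)    ⊢ ((a & (b | (0 | 0))) | c)
(2) (0 | 0)  =[or_idem →]=  0    ⊢ ((a & (b | 0)) | c)
(3) (b | 0)  =[or_false →]=  b    ⊢ ((a & b) | c)
(4) b  =[or_idem ←]=  (b | b)    ⊢ ((a & (b | b)) | c)
(5) b  =[or_idem ←]=  (b | b)    ⊢ ((a & (b | (b | b))) | c)
(6) ((a & (b | (b | b))) | c)  =[and_idem ←]=  (((a & (b | (b | b))) | c) & ((a & (b | (b | b))) | c))
(7) b  =[absorb_or ←]=  (b | (b & a))    ⊢ E2

YES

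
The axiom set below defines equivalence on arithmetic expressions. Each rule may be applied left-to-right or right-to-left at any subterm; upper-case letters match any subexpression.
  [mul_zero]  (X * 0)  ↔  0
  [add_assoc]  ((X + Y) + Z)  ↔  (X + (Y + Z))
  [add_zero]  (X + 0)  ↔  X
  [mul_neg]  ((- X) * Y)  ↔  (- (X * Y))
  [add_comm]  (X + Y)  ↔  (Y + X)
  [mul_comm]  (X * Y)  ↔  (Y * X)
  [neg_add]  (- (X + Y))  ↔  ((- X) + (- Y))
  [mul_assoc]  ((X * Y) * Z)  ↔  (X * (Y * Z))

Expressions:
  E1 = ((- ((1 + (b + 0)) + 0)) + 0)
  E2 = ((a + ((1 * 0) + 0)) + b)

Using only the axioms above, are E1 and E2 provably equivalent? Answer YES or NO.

Every axiom is a valid identity, so a rewrite proof would force E1 and E2 to agree under every assignment.
At a=0, b=0: E1 = -1 but E2 = 0; they differ, so no derivation exists.

NO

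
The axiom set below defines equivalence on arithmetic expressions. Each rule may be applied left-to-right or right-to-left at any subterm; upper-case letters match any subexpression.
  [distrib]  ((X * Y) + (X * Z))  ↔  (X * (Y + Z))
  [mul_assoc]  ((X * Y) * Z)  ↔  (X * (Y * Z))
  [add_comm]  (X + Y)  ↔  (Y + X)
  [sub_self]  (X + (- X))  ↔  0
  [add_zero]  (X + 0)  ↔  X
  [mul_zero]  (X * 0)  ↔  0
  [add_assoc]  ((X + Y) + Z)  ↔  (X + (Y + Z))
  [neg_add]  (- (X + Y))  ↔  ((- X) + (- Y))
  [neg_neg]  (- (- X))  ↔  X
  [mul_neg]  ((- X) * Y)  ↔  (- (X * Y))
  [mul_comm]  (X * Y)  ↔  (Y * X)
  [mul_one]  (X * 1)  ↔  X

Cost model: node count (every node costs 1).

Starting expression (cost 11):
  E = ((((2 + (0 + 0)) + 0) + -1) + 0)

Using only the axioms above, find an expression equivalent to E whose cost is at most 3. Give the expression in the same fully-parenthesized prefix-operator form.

(1) (0 + 0)  =[add_zero →]=  0    ⊢ ((((2 + 0) + 0) + -1) + 0)
(2) (2 + 0)  =[add_zero →]=  2    ⊢ (((2 + 0) + -1) + 0)
(3) (2 + 0)  =[add_zero →]=  2    ⊢ ((2 + -1) + 0)
(4) ((2 + -1) + 0)  =[add_zero →]=  (2 + -1)    ⊢ cost 3, within 3

(2 + -1)   [cost 3]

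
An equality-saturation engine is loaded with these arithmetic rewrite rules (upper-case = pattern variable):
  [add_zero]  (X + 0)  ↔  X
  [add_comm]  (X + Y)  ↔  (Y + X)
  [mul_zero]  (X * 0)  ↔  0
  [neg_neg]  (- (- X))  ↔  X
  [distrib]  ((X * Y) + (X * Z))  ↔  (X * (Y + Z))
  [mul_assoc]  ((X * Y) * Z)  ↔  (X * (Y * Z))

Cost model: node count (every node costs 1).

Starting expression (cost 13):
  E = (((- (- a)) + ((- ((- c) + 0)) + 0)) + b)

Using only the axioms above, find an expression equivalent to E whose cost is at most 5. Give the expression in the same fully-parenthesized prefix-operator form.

((a + c) + b)   [cost 5]

(1) ((- c) + 0)  =[add_zero →]=  (- c)    ⊢ (((- (- a)) + ((- (- c)) + 0)) + b)
(2) (- (- c))  =[neg_neg →]=  c    ⊢ (((- (- a)) + (c + 0)) + b)
(3) (- (- a))  =[neg_neg →]=  a    ⊢ ((a + (c + 0)) + b)
(4) (c + 0)  =[add_zero →]=  c    ⊢ cost 5, within 5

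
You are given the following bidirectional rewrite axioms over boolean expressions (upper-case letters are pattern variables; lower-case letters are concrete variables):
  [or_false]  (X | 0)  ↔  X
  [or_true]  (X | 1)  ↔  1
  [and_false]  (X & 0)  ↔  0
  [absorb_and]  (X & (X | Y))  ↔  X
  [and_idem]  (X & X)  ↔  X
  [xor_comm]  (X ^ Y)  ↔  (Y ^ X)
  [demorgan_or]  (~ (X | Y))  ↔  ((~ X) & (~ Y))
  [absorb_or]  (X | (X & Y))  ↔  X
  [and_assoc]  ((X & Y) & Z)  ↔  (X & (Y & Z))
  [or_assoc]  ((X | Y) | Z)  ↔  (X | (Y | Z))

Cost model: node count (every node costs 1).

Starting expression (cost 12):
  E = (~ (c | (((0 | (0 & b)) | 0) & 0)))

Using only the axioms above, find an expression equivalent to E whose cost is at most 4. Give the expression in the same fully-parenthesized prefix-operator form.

1. [absorb_or →] (0 | (0 & b))  →  0;  E = (~ (c | ((0 | 0) & 0)))
2. [or_false →] (0 | 0)  →  0;  E = (~ (c | (0 & 0)))
3. [and_idem →] (0 & 0)  →  0;  cost 4 ≤ 4, done

(~ (c | 0))   [cost 4]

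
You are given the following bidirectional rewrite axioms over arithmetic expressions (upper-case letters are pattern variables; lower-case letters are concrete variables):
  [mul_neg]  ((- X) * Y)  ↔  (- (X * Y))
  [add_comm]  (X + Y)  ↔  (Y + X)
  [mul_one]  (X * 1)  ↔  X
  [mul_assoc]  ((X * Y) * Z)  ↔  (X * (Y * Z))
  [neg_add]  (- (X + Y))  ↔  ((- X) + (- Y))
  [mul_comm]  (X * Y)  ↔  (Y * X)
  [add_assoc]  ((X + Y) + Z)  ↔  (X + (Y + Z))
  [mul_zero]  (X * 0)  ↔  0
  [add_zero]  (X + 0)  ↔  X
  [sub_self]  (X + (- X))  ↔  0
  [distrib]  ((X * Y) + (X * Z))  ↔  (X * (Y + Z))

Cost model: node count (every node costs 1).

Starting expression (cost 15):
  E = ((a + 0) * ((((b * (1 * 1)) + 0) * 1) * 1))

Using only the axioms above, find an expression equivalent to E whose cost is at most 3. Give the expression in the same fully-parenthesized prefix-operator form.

(a * b)   [cost 3]

(1) (1 * 1)  =[mul_one →]=  1    ⊢ ((a + 0) * ((((b * 1) + 0) * 1) * 1))
(2) ((b * 1) + 0)  =[add_zero →]=  (b * 1)    ⊢ ((a + 0) * (((b * 1) * 1) * 1))
(3) (a + 0)  =[add_zero →]=  a    ⊢ (a * (((b * 1) * 1) * 1))
(4) (((b * 1) * 1) * 1)  =[mul_one →]=  ((b * 1) * 1)    ⊢ (a * ((b * 1) * 1))
(5) (b * 1)  =[mul_one →]=  b    ⊢ (a * (b * 1))
(6) (b * 1)  =[mul_one →]=  b    ⊢ cost 3, within 3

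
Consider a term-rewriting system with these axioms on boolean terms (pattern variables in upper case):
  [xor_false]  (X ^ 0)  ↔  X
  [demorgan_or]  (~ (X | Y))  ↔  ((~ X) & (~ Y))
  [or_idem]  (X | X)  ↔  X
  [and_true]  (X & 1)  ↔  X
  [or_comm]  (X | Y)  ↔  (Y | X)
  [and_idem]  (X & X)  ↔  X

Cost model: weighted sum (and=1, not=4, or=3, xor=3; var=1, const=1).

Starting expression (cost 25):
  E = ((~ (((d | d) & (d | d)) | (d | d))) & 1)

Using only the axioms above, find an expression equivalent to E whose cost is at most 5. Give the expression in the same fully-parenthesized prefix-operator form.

(~ d)   [cost 5]

1. [and_idem →] ((d | d) & (d | d))  →  (d | d);  E = ((~ ((d | d) | (d | d))) & 1)
2. [and_true →] ((~ ((d | d) | (d | d))) & 1)  →  (~ ((d | d) | (d | d)))
3. [or_idem →] ((d | d) | (d | d))  →  (d | d);  E = (~ (d | d))
4. [or_idem →] (d | d)  →  d;  cost 5 ≤ 5, done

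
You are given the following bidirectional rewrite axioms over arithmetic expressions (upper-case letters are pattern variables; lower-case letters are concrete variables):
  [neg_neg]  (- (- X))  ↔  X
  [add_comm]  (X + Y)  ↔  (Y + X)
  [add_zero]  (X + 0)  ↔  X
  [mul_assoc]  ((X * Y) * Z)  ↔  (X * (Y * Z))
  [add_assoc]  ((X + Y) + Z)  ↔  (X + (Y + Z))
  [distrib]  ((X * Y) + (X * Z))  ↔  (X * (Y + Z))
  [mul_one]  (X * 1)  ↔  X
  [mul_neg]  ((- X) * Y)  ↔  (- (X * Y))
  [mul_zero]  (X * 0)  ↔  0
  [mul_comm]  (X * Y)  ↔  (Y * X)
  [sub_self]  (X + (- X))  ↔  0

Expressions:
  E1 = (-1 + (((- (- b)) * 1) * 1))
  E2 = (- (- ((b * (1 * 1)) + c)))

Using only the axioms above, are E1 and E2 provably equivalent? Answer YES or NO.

NO

Every axiom is a valid identity, so a rewrite proof would force E1 and E2 to agree under every assignment.
At b=0, c=0: E1 = -1 but E2 = 0; they differ, so no derivation exists.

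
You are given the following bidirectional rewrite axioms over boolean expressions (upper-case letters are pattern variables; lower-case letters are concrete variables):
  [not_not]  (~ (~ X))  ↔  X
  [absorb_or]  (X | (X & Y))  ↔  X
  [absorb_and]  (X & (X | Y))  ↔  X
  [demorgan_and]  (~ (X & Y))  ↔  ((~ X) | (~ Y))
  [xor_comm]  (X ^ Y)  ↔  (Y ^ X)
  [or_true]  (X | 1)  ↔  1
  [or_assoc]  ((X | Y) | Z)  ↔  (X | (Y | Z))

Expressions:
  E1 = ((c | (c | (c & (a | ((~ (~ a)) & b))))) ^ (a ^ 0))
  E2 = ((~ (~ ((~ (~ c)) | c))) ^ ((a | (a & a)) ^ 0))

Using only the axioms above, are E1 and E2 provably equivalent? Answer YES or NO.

YES

step 1: not_not (→) rewrites (~ (~ a)) into a, now ((c | (c | (c & (a | (a & b))))) ^ (a ^ 0))
step 2: absorb_or (→) rewrites (a | (a & b)) into a, now ((c | (c | (c & a))) ^ (a ^ 0))
step 3: absorb_or (→) rewrites (c | (c & a)) into c, now ((c | c) ^ (a ^ 0))
step 4: not_not (←) rewrites c into (~ (~ c)), now (((~ (~ c)) | c) ^ (a ^ 0))
step 5: not_not (←) rewrites ((~ (~ c)) | c) into (~ (~ ((~ (~ c)) | c))), now ((~ (~ ((~ (~ c)) | c))) ^ (a ^ 0))
step 6: absorb_or (←) rewrites a into (a | (a & a)), which is E2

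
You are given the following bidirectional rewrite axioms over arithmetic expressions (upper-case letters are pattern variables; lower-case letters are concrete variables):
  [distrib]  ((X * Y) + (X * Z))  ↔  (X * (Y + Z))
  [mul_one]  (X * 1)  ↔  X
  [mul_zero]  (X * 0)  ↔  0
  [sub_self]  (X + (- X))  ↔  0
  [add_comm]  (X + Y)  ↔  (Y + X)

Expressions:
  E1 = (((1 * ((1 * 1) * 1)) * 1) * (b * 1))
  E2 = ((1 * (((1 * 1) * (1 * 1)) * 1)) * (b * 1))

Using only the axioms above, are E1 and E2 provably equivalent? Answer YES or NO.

(1) ((1 * 1) * 1)  =[mul_one →]=  (1 * 1)    ⊢ (((1 * (1 * 1)) * 1) * (b * 1))
(2) ((1 * (1 * 1)) * 1)  =[mul_one →]=  (1 * (1 * 1))    ⊢ ((1 * (1 * 1)) * (b * 1))
(3) (1 * 1)  =[mul_one ←]=  ((1 * 1) * 1)    ⊢ ((1 * ((1 * 1) * 1)) * (b * 1))
(4) 1  =[mul_one ←]=  (1 * 1)    ⊢ ((1 * ((1 * 1) * (1 * 1))) * (b * 1))
(5) ((1 * 1) * (1 * 1))  =[mul_one ←]=  (((1 * 1) * (1 * 1)) * 1)    ⊢ E2

YES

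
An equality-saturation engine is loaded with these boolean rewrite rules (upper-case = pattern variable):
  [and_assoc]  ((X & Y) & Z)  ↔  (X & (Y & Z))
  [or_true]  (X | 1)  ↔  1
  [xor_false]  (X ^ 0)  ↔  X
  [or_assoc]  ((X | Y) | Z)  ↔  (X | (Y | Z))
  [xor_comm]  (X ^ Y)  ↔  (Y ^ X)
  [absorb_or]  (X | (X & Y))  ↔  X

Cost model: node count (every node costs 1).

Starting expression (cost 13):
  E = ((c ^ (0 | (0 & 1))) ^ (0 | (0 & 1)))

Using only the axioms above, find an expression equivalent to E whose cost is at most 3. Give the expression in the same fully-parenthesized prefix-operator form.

(c ^ 0)   [cost 3]

(1) (0 | (0 & 1))  =[absorb_or →]=  0    ⊢ ((c ^ (0 | (0 & 1))) ^ 0)
(2) (0 | (0 & 1))  =[absorb_or →]=  0    ⊢ ((c ^ 0) ^ 0)
(3) (c ^ 0)  =[xor_false →]=  c    ⊢ cost 3, within 3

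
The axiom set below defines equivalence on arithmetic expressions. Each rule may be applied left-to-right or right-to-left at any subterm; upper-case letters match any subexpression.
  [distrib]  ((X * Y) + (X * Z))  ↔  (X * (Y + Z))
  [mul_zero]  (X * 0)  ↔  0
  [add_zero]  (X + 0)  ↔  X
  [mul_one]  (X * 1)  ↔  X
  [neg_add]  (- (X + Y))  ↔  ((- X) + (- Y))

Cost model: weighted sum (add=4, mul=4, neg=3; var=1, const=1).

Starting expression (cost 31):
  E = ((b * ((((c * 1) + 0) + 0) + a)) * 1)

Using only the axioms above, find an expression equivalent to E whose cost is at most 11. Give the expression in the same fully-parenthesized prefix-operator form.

(1) (c * 1)  =[mul_one →]=  c    ⊢ ((b * (((c + 0) + 0) + a)) * 1)
(2) ((b * (((c + 0) + 0) + a)) * 1)  =[mul_one →]=  (b * (((c + 0) + 0) + a))
(3) (c + 0)  =[add_zero →]=  c    ⊢ (b * ((c + 0) + a))
(4) (c + 0)  =[add_zero →]=  c    ⊢ cost 11, within 11

(b * (c + a))   [cost 11]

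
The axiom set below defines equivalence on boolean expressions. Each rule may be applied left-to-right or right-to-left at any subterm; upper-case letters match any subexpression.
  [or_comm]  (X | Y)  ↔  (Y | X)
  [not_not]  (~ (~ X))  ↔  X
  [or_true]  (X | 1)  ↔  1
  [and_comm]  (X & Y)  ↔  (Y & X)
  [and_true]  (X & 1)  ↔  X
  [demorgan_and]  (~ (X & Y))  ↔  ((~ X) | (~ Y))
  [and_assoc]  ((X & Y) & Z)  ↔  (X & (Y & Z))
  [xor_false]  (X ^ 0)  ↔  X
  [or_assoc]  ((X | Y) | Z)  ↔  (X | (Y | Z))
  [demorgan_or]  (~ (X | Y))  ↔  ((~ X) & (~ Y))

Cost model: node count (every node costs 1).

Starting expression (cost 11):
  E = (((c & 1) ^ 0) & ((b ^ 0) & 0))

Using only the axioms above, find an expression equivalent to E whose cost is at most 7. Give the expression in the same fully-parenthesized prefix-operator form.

((b & 0) & (c & 1))   [cost 7]

step 1: and_comm (→) rewrites (((c & 1) ^ 0) & ((b ^ 0) & 0)) into (((b ^ 0) & 0) & ((c & 1) ^ 0))
step 2: xor_false (→) rewrites (b ^ 0) into b, now ((b & 0) & ((c & 1) ^ 0))
step 3: xor_false (→) rewrites ((c & 1) ^ 0) into (c & 1), reaching cost 7 (bound 7)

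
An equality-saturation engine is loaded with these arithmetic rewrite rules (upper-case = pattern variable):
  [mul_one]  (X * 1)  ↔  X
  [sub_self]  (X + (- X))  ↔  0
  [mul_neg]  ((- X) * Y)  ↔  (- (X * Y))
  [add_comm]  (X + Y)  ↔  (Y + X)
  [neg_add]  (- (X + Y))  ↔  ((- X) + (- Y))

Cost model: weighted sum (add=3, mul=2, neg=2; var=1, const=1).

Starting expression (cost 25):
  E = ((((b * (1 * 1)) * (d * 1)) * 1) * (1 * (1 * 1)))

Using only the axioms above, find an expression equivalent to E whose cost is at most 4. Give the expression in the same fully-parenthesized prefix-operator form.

(b * d)   [cost 4]

step 1: mul_one (→) rewrites (1 * 1) into 1, now ((((b * 1) * (d * 1)) * 1) * (1 * (1 * 1)))
step 2: mul_one (→) rewrites (1 * 1) into 1, now ((((b * 1) * (d * 1)) * 1) * (1 * 1))
step 3: mul_one (→) rewrites (1 * 1) into 1, now ((((b * 1) * (d * 1)) * 1) * 1)
step 4: mul_one (→) rewrites ((((b * 1) * (d * 1)) * 1) * 1) into (((b * 1) * (d * 1)) * 1)
step 5: mul_one (→) rewrites (b * 1) into b, now ((b * (d * 1)) * 1)
step 6: mul_one (→) rewrites ((b * (d * 1)) * 1) into (b * (d * 1))
step 7: mul_one (→) rewrites (d * 1) into d, reaching cost 4 (bound 4)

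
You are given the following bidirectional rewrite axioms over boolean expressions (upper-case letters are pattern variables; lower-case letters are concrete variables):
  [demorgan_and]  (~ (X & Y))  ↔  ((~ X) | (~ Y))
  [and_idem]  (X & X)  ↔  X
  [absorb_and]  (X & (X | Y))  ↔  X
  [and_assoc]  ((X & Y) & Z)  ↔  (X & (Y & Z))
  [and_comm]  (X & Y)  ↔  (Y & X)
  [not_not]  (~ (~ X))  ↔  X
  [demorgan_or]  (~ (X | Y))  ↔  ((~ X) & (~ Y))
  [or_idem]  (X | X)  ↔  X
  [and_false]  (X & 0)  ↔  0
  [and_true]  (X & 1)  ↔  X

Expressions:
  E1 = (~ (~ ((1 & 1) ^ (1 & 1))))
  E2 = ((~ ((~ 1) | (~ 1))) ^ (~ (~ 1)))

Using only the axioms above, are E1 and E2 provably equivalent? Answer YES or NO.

1. [not_not →] (~ (~ ((1 & 1) ^ (1 & 1))))  →  ((1 & 1) ^ (1 & 1))
2. [and_true →] (1 & 1)  →  1;  E1 = ((1 & 1) ^ 1)
3. [and_true →] (1 & 1)  →  1;  E1 = (1 ^ 1)
4. [not_not ←] 1  →  (~ (~ 1));  E1 = ((~ (~ 1)) ^ 1)
5. [not_not ←] 1  →  (~ (~ 1));  E1 = ((~ (~ 1)) ^ (~ (~ 1)))
6. [or_idem ←] (~ 1)  →  ((~ 1) | (~ 1));  this is E2

YES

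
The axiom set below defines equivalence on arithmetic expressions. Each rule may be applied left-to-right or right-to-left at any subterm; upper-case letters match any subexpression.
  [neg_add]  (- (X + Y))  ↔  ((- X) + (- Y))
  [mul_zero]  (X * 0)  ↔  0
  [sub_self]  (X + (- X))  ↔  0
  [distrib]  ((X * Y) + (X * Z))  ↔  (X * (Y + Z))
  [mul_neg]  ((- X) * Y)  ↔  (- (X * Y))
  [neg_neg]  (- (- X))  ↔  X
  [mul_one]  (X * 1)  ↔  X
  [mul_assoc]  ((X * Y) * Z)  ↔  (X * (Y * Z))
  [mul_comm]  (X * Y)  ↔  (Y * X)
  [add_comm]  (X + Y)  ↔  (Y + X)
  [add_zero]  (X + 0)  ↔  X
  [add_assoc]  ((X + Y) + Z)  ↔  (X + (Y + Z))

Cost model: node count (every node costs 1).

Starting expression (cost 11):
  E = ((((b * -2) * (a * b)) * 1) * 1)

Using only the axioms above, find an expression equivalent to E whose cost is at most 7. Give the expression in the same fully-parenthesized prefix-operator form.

(1) (((b * -2) * (a * b)) * 1)  =[mul_one →]=  ((b * -2) * (a * b))    ⊢ (((b * -2) * (a * b)) * 1)
(2) (((b * -2) * (a * b)) * 1)  =[mul_one →]=  ((b * -2) * (a * b))    ⊢ cost 7, within 7

((b * -2) * (a * b))   [cost 7]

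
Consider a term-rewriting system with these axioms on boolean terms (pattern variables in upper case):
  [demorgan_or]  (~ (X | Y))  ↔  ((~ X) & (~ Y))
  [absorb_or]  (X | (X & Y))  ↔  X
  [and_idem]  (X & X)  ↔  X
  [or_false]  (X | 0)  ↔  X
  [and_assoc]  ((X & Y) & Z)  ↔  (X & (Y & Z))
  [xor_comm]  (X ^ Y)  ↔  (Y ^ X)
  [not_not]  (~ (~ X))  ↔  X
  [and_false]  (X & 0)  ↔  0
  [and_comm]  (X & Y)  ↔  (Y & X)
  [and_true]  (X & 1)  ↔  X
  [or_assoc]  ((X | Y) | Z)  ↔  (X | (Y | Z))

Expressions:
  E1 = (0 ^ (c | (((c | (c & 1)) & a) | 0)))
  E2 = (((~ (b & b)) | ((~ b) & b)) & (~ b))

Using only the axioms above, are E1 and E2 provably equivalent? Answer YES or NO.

NO

The axioms are sound identities: if E1 ↔* E2 then E1 and E2 evaluate identically under any assignment.
Under a=0, b=0, c=0: E1 evaluates to 0, E2 to 1. Distinct ⇒ no rewrite sequence connects them.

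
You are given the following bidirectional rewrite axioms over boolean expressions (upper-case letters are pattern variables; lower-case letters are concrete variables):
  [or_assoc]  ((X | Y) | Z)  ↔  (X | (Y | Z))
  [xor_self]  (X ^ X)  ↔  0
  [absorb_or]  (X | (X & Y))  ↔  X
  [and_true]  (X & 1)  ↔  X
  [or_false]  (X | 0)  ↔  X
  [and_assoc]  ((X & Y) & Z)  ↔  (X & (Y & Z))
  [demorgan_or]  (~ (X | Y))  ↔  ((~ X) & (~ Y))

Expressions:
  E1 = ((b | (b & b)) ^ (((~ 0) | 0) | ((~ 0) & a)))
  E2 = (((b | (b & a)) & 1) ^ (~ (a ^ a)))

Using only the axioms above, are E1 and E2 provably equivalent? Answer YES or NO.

(1) (b | (b & b))  =[absorb_or →]=  b    ⊢ (b ^ (((~ 0) | 0) | ((~ 0) & a)))
(2) ((~ 0) | 0)  =[or_false →]=  (~ 0)    ⊢ (b ^ ((~ 0) | ((~ 0) & a)))
(3) ((~ 0) | ((~ 0) & a))  =[absorb_or →]=  (~ 0)    ⊢ (b ^ (~ 0))
(4) b  =[and_true ←]=  (b & 1)    ⊢ ((b & 1) ^ (~ 0))
(5) 0  =[xor_self ←]=  (a ^ a)    ⊢ ((b & 1) ^ (~ (a ^ a)))
(6) b  =[absorb_or ←]=  (b | (b & a))    ⊢ E2

YES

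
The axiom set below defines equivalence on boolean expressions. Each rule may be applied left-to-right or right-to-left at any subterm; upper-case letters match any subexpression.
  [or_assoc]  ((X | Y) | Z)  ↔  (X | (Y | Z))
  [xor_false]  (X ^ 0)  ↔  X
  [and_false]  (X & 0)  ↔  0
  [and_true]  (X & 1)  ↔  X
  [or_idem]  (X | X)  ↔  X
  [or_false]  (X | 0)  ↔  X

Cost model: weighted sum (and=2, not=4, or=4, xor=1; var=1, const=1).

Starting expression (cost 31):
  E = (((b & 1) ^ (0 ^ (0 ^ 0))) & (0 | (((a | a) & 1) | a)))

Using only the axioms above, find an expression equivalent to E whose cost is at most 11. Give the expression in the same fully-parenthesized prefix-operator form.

(1) (a | a)  =[or_idem →]=  a    ⊢ (((b & 1) ^ (0 ^ (0 ^ 0))) & (0 | ((a & 1) | a)))
(2) (b & 1)  =[and_true →]=  b    ⊢ ((b ^ (0 ^ (0 ^ 0))) & (0 | ((a & 1) | a)))
(3) (0 ^ 0)  =[xor_false →]=  0    ⊢ ((b ^ (0 ^ 0)) & (0 | ((a & 1) | a)))
(4) (a & 1)  =[and_true →]=  a    ⊢ ((b ^ (0 ^ 0)) & (0 | (a | a)))
(5) (a | a)  =[or_idem →]=  a    ⊢ ((b ^ (0 ^ 0)) & (0 | a))
(6) (0 ^ 0)  =[xor_false →]=  0    ⊢ cost 11, within 11

((b ^ 0) & (0 | a))   [cost 11]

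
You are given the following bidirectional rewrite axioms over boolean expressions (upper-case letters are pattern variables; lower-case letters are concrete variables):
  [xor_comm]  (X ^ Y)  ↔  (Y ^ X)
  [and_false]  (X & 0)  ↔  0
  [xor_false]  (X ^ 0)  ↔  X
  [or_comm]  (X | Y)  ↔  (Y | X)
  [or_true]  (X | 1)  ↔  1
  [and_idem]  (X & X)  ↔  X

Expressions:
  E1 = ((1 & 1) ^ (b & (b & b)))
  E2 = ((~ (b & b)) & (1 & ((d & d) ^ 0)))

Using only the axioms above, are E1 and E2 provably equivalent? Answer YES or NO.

Every axiom is a valid identity, so a rewrite proof would force E1 and E2 to agree under every assignment.
At b=0, d=0: E1 = 1 but E2 = 0; they differ, so no derivation exists.

NO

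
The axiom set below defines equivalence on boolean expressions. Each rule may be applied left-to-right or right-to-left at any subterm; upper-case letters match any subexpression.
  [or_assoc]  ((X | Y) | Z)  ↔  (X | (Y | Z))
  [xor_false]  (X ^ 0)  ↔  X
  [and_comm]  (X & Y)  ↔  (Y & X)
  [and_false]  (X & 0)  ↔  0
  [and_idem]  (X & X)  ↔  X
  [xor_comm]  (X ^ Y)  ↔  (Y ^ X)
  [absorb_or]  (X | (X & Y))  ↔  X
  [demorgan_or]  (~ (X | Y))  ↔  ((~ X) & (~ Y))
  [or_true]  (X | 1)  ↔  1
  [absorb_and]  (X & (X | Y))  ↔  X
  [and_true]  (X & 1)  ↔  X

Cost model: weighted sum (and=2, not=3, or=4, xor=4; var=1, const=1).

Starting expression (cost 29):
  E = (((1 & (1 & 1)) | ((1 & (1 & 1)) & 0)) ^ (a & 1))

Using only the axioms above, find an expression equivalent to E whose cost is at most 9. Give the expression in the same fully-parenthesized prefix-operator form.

(1) ((1 & (1 & 1)) | ((1 & (1 & 1)) & 0))  =[absorb_or →]=  (1 & (1 & 1))    ⊢ ((1 & (1 & 1)) ^ (a & 1))
(2) (a & 1)  =[and_true →]=  a    ⊢ ((1 & (1 & 1)) ^ a)
(3) (1 & 1)  =[and_idem →]=  1    ⊢ cost 9, within 9

((1 & 1) ^ a)   [cost 9]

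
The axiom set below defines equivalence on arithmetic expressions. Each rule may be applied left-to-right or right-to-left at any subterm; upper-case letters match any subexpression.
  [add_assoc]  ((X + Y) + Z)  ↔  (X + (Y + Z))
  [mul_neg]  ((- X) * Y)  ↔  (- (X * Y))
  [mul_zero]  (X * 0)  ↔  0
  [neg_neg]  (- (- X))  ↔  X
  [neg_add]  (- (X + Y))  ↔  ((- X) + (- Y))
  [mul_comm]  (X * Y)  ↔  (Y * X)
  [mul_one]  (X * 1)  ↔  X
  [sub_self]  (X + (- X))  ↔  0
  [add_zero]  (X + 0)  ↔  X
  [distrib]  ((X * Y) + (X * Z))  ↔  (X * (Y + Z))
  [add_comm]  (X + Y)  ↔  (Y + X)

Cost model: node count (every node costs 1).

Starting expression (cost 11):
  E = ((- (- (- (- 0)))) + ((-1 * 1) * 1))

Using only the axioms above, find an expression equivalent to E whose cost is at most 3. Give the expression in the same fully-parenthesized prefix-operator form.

(0 + -1)   [cost 3]

step 1: neg_neg (→) rewrites (- (- 0)) into 0, now ((- (- 0)) + ((-1 * 1) * 1))
step 2: mul_one (→) rewrites ((-1 * 1) * 1) into (-1 * 1), now ((- (- 0)) + (-1 * 1))
step 3: neg_neg (→) rewrites (- (- 0)) into 0, now (0 + (-1 * 1))
step 4: mul_one (→) rewrites (-1 * 1) into -1, reaching cost 3 (bound 3)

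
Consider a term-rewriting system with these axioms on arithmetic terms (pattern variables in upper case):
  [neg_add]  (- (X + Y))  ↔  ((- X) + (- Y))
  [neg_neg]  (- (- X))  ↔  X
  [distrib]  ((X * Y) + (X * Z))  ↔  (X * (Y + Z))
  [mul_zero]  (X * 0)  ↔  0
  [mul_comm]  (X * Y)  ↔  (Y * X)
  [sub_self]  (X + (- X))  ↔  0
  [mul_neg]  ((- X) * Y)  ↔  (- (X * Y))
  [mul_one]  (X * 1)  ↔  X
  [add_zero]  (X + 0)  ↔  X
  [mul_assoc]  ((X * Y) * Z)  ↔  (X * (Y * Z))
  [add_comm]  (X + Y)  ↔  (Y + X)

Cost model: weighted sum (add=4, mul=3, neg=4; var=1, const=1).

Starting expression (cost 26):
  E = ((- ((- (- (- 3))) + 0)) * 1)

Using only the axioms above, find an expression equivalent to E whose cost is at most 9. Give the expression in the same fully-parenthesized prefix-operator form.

1. [mul_one →] ((- ((- (- (- 3))) + 0)) * 1)  →  (- ((- (- (- 3))) + 0))
2. [add_zero →] ((- (- (- 3))) + 0)  →  (- (- (- 3)));  E = (- (- (- (- 3))))
3. [neg_neg →] (- (- 3))  →  3;  cost 9 ≤ 9, done

(- (- 3))   [cost 9]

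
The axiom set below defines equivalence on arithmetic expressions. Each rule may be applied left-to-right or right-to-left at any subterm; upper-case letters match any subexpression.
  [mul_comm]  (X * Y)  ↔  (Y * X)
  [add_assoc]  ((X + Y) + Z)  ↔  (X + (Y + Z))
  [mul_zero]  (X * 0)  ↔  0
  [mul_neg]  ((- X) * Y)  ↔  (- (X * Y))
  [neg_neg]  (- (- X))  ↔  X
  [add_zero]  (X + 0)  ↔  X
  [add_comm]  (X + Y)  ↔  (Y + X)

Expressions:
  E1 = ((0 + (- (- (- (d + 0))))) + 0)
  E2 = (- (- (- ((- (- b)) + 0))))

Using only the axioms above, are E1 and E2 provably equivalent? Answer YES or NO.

All listed rules preserve value, hence provable equivalence implies equal values everywhere; look for a separating assignment.
b=0, d=1 gives E1 ↦ -1, E2 ↦ 0; values differ ⇒ not provably equivalent.

NO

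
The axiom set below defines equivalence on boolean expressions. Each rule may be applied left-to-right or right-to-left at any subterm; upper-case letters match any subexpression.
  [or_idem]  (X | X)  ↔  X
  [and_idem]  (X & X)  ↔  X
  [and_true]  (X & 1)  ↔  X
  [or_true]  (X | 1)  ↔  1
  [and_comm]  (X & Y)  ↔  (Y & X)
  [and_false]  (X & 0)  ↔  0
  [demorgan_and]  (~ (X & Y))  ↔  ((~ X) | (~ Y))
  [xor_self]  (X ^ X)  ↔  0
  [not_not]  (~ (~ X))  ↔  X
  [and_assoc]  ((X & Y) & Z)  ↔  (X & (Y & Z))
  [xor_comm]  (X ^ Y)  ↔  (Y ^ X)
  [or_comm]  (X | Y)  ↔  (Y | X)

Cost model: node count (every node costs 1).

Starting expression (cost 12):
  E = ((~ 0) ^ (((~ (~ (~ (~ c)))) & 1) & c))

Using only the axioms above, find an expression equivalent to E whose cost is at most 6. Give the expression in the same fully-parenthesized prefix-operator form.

(1) (~ (~ (~ (~ c))))  =[not_not →]=  (~ (~ c))    ⊢ ((~ 0) ^ (((~ (~ c)) & 1) & c))
(2) ((~ (~ c)) & 1)  =[and_true →]=  (~ (~ c))    ⊢ ((~ 0) ^ ((~ (~ c)) & c))
(3) (~ (~ c))  =[not_not →]=  c    ⊢ cost 6, within 6

((~ 0) ^ (c & c))   [cost 6]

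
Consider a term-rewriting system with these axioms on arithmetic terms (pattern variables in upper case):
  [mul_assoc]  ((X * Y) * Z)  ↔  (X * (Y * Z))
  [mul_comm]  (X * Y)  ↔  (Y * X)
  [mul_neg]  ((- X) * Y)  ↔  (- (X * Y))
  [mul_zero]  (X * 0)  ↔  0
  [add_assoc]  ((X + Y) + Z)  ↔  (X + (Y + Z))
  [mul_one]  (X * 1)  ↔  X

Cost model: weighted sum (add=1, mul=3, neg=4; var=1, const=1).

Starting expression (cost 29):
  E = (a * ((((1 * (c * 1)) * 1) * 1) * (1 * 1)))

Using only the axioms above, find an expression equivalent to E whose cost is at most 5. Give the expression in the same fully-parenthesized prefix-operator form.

step 1: mul_one (→) rewrites ((1 * (c * 1)) * 1) into (1 * (c * 1)), now (a * (((1 * (c * 1)) * 1) * (1 * 1)))
step 2: mul_one (→) rewrites ((1 * (c * 1)) * 1) into (1 * (c * 1)), now (a * ((1 * (c * 1)) * (1 * 1)))
step 3: mul_one (→) rewrites (1 * 1) into 1, now (a * ((1 * (c * 1)) * 1))
step 4: mul_one (→) rewrites (c * 1) into c, now (a * ((1 * c) * 1))
step 5: mul_comm (→) rewrites (1 * c) into (c * 1), now (a * ((c * 1) * 1))
step 6: mul_one (→) rewrites (c * 1) into c, now (a * (c * 1))
step 7: mul_one (→) rewrites (c * 1) into c, reaching cost 5 (bound 5)

(a * c)   [cost 5]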